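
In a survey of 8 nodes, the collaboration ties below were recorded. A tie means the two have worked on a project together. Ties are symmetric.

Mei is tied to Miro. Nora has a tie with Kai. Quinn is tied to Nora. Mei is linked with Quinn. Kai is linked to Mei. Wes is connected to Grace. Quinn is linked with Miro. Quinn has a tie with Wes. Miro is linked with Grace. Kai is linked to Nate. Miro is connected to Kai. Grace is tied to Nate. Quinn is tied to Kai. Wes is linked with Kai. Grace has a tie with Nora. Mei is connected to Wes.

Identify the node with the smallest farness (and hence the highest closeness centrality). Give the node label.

Farness (sum of distances to all others) for each node — Grace:10, Kai:8, Mei:10, Miro:10, Nate:12, Nora:11, Quinn:9, Wes:10.
The smallest farness is 8, for Kai, so Kai has the highest closeness.

Kai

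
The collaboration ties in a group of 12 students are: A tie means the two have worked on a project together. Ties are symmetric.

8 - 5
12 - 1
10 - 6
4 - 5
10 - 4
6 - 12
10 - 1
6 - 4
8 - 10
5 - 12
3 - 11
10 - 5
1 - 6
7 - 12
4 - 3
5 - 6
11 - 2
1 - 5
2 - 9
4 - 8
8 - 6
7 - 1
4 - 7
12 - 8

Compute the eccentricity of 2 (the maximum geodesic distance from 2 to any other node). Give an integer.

5

Distances from 2: 1:5, 3:2, 4:3, 5:4, 6:4, 7:4, 8:4, 9:1, 10:4, 11:1, 12:5.
The largest is 5 (to 1 and 12), so the eccentricity of 2 is 5.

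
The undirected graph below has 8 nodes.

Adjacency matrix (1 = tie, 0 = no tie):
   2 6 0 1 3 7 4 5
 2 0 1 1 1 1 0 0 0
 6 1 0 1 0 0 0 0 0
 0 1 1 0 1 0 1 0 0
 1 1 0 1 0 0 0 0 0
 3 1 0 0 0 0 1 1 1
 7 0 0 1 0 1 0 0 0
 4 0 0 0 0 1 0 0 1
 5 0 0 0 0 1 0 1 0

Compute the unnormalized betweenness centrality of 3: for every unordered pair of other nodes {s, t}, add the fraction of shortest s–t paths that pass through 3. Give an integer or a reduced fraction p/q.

21/2

Pairs whose geodesics pass through 3 — 2–7: 1/2; 2–4: 1; 2–5: 1; 6–4: 1; 6–5: 1; 0–4: 2/2; 0–5: 2/2; 1–4: 1; 1–5: 1; 7–4: 1; 7–5: 1.
All other pairs contribute 0.
Summing the contributions gives betweenness(3) = 21/2.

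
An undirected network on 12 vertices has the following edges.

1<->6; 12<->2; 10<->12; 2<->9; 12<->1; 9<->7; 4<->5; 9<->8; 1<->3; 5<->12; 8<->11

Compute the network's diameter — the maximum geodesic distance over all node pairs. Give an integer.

6

Eccentricity of each node (its greatest distance to any other): 1:5, 2:3, 3:6, 4:6, 5:5, 6:6, 7:5, 8:5, 9:4, 10:5, 11:6, 12:4.
The maximum eccentricity is 6, realized for instance by the pair 6–11 via 6 – 1 – 12 – 2 – 9 – 8 – 11. So the diameter is 6.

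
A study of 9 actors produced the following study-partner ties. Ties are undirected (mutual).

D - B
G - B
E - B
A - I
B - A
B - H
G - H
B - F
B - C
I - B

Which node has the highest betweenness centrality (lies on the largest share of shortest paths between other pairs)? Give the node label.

B

Unnormalized betweenness of each node: A:0, B:26, C:0, D:0, E:0, F:0, G:0, H:0, I:0.
B has the largest value, 26, making it the main broker — the node through which the most shortest paths run.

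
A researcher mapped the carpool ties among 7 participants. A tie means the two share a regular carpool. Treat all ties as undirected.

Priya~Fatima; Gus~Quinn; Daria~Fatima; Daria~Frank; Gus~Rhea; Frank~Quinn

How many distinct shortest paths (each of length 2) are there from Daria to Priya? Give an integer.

1

The shortest distance is 2, and the only length-2 path is Daria–Fatima–Priya. So there is exactly 1 shortest path.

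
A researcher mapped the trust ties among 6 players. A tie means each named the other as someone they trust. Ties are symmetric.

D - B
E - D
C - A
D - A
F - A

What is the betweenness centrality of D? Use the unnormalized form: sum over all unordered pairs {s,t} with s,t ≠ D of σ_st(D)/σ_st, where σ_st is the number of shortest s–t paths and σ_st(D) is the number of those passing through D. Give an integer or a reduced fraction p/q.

7

Pairs whose geodesics pass through D — E–A: 1; E–F: 1; E–B: 1; E–C: 1; A–B: 1; F–B: 1; B–C: 1.
All other pairs contribute 0.
Summing the contributions gives betweenness(D) = 7.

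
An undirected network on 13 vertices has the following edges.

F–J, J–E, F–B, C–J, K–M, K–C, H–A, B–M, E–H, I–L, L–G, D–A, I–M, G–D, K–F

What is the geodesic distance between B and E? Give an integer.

One shortest route is B – F – J – E, which uses 3 edges, and at distance 2 from B we only reach {I, J, K}, which does not include E. So d(B,E) = 3.

3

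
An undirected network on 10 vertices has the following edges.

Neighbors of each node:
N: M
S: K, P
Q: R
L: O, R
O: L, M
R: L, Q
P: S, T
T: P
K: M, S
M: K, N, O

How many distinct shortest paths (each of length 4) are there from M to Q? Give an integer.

1

The shortest distance is 4, and the only length-4 path is M–O–L–R–Q. So there is exactly 1 shortest path.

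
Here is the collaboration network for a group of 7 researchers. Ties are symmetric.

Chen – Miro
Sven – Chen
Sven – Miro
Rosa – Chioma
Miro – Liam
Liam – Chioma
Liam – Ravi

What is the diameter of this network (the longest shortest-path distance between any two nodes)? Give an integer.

4

Eccentricity of each node (its greatest distance to any other): Chen:4, Chioma:3, Liam:2, Miro:3, Ravi:3, Rosa:4, Sven:4.
The maximum eccentricity is 4, realized for instance by the pair Sven–Rosa via Sven – Miro – Liam – Chioma – Rosa. So the diameter is 4.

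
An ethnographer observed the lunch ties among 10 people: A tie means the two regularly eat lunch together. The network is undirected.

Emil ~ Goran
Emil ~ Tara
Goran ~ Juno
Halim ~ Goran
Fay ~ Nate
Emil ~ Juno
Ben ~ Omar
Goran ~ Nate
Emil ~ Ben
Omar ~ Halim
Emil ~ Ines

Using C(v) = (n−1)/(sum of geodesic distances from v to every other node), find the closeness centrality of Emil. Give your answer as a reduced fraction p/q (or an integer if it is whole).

9/14

Distances from Emil: Ben:1, Fay:3, Goran:1, Halim:2, Ines:1, Juno:1, Nate:2, Omar:2, Tara:1. Sum = 14.
n = 10, so closeness = 9/14.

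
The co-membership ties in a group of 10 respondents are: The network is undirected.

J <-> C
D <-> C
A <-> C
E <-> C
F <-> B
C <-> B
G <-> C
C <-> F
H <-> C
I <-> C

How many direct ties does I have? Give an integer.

I is directly tied to C. That is 1 neighbor, so the degree of I is 1.

1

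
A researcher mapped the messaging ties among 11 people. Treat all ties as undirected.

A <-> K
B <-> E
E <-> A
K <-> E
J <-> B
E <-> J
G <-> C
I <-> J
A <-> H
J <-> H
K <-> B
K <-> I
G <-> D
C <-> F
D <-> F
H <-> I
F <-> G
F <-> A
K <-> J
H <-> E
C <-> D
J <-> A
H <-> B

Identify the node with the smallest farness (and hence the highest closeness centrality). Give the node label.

A

Farness (sum of distances to all others) for each node — A:15, B:23, C:25, D:25, E:18, F:18, G:25, H:18, I:24, J:17, K:18.
The smallest farness is 15, for A, so A has the highest closeness.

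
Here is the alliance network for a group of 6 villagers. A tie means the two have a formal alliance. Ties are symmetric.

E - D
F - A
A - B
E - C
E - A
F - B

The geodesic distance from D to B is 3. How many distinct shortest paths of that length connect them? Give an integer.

1

The shortest distance is 3, and the only length-3 path is D–E–A–B. So there is exactly 1 shortest path.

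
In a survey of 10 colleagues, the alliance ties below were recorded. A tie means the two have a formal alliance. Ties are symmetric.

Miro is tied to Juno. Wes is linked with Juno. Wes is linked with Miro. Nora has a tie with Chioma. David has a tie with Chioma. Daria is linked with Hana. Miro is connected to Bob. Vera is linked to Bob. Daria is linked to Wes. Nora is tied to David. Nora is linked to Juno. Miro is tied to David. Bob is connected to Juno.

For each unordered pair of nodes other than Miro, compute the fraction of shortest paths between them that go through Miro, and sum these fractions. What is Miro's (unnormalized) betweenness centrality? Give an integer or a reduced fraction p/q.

Pairs whose geodesics pass through Miro — Daria–Vera: 1/2; Daria–David: 1; Daria–Bob: 1/2; Daria–Chioma: 1/2; Vera–Wes: 1/2; Vera–David: 1; Vera–Hana: 1/2; Vera–Chioma: 1/2; Wes–David: 1; Wes–Bob: 1/2; Wes–Chioma: 1/2; David–Bob: 1; David–Juno: 1/2; David–Hana: 1 … (+3 more pairs).
All other pairs contribute 0.
Summing the contributions gives betweenness(Miro) = 11.

11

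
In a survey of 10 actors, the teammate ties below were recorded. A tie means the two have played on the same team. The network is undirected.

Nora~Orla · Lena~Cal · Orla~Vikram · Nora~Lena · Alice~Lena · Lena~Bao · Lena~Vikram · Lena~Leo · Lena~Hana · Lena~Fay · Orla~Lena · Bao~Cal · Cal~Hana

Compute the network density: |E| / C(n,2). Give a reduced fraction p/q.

There are 13 edges and 10 nodes, so the maximum possible is C(10,2) = 45.
Density = 13/45.

13/45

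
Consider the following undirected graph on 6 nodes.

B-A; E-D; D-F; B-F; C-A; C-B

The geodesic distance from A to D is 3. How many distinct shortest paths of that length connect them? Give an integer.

The shortest distance is 3, and the only length-3 path is A–B–F–D. So there is exactly 1 shortest path.

1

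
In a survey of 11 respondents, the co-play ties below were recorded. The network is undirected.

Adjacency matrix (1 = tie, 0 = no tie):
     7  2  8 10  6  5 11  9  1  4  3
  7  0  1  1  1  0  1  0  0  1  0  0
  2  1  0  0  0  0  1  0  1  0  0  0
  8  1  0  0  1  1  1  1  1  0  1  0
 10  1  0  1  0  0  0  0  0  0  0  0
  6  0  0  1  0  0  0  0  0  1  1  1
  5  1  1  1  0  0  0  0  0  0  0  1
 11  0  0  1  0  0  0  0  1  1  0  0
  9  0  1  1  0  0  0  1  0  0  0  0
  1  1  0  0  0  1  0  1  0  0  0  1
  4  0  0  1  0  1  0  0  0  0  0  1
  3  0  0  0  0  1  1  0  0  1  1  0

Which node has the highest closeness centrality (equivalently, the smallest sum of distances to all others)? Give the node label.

8

Farness (sum of distances to all others) for each node — 1:16, 2:19, 3:18, 4:18, 5:16, 6:17, 7:15, 8:13, 9:18, 10:19, 11:17.
The smallest farness is 13, for 8, so 8 has the highest closeness.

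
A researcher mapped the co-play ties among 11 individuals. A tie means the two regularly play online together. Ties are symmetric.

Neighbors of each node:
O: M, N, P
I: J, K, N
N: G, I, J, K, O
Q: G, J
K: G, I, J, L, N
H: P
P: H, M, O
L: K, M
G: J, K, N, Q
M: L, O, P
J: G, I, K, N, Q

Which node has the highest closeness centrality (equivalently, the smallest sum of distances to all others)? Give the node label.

N

Farness (sum of distances to all others) for each node — G:20, H:32, I:21, J:19, K:18, L:20, M:22, N:16, O:18, P:23, Q:27.
The smallest farness is 16, for N, so N has the highest closeness.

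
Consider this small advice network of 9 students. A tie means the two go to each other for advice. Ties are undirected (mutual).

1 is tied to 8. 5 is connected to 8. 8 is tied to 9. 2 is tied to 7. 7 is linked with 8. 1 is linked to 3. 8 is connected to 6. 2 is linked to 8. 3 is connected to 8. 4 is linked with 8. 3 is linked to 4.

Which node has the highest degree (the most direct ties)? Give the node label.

8

Degrees — 1:2, 2:2, 3:3, 4:2, 5:1, 6:1, 7:2, 8:8, 9:1.
The maximum is 8, attained only by 8.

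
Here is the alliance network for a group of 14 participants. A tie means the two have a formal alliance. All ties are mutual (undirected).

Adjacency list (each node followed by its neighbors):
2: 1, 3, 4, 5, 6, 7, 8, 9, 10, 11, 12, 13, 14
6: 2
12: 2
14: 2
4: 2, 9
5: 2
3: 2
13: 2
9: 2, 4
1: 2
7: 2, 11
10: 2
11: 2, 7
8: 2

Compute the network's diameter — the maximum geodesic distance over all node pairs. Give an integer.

2

Eccentricity of each node (its greatest distance to any other): 1:2, 2:1, 3:2, 4:2, 5:2, 6:2, 7:2, 8:2, 9:2, 10:2, 11:2, 12:2, 13:2, 14:2.
The maximum eccentricity is 2, realized for instance by the pair 6–7 via 6 – 2 – 7. So the diameter is 2.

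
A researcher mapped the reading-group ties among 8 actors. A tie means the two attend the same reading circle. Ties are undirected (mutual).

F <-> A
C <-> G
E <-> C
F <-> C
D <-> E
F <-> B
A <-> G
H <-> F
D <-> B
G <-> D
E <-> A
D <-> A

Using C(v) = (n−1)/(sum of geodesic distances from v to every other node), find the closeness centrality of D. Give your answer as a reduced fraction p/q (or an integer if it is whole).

7/11

Distances from D: A:1, B:1, C:2, E:1, F:2, G:1, H:3. Sum = 11.
n = 8, so closeness = 7/11.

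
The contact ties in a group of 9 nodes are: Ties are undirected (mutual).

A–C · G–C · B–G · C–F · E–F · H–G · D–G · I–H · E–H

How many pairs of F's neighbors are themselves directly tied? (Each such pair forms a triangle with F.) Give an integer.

F's neighbors are C and E, but none of them are tied to each other, so no triangle contains F.

0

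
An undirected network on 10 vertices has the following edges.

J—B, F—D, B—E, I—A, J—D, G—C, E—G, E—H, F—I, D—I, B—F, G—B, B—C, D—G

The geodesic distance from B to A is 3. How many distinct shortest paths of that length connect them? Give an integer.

1

The shortest distance is 3, and the only length-3 path is B–F–I–A. So there is exactly 1 shortest path.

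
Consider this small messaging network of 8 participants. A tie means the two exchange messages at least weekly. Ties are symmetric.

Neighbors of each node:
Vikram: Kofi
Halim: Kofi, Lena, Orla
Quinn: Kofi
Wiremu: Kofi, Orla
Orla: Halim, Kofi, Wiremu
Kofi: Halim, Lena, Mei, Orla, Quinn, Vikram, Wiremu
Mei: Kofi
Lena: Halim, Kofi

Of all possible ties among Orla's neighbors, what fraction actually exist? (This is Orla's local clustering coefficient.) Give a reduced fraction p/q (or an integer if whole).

2/3

Orla's neighbors: Halim, Kofi, and Wiremu (k = 3).
Possible neighbor pairs: C(3,2) = 3. Edges among them: Halim–Kofi, Kofi–Wiremu → e = 2.
Clustering(Orla) = 2/3.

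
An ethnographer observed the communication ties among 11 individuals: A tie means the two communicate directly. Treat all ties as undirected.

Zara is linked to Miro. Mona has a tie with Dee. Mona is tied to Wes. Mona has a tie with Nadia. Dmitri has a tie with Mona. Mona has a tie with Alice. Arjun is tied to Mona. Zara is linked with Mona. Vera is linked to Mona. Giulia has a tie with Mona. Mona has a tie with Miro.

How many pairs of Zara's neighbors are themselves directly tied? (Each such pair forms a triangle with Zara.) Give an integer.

1

Zara's neighbors: Miro and Mona.
Neighbor pairs that are themselves tied: Zara–Miro–Mona. Each forms one triangle with Zara, for 1 in total.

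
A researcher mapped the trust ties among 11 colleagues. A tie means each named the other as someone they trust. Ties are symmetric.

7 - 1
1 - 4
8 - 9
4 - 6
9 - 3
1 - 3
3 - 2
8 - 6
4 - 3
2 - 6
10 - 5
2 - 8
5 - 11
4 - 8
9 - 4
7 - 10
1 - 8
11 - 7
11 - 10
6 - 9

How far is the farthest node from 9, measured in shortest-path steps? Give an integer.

Distances from 9: 1:2, 2:2, 3:1, 4:1, 5:5, 6:1, 7:3, 8:1, 10:4, 11:4.
The largest is 5 (to 5), so the eccentricity of 9 is 5.

5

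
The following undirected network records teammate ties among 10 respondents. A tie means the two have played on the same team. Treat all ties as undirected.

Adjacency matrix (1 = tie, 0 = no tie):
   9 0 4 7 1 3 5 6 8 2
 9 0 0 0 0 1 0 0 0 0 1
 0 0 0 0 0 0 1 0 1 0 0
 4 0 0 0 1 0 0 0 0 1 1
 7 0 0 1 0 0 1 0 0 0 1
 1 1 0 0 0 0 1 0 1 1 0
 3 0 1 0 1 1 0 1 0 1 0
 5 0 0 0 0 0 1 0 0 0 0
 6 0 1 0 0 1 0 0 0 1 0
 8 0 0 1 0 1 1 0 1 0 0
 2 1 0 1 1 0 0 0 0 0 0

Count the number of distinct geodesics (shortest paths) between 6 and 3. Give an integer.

3

The shortest distance is 2. The length-2 paths are: 6–0–3; 6–1–3; 6–8–3.
That gives 3 distinct shortest paths.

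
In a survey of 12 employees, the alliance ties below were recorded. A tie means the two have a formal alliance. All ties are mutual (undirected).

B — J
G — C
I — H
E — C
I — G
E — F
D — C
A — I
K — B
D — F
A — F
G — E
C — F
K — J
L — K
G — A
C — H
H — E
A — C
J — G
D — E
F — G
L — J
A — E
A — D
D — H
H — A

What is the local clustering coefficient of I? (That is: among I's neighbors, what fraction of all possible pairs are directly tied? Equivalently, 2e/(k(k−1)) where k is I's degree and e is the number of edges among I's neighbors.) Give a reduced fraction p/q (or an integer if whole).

I's neighbors: A, G, and H (k = 3).
Possible neighbor pairs: C(3,2) = 3. Edges among them: A–G, A–H → e = 2.
Clustering(I) = 2/3.

2/3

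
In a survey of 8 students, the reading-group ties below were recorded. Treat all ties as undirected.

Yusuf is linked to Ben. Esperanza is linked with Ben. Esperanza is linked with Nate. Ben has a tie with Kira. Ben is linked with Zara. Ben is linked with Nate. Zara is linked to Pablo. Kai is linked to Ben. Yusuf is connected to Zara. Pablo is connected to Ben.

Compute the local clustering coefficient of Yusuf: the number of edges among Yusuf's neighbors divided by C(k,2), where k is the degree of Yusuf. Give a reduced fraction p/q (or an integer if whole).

Yusuf's neighbors: Ben and Zara (k = 2).
Possible neighbor pairs: C(2,2) = 1. Edges among them: Ben–Zara → e = 1.
Clustering(Yusuf) = 1/1.

1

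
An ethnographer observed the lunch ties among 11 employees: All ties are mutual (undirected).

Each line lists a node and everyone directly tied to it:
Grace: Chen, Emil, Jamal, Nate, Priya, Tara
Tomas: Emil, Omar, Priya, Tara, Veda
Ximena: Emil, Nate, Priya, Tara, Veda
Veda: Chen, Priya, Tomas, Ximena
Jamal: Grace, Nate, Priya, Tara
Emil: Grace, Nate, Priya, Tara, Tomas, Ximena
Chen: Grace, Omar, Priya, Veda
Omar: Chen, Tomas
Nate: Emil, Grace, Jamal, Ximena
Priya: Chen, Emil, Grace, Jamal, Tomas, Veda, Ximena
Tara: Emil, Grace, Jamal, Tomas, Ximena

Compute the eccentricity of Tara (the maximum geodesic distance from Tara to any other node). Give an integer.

Distances from Tara: Chen:2, Emil:1, Grace:1, Jamal:1, Nate:2, Omar:2, Priya:2, Tomas:1, Veda:2, Ximena:1.
The largest is 2 (to Veda, Priya, Omar, Nate, and Chen), so the eccentricity of Tara is 2.

2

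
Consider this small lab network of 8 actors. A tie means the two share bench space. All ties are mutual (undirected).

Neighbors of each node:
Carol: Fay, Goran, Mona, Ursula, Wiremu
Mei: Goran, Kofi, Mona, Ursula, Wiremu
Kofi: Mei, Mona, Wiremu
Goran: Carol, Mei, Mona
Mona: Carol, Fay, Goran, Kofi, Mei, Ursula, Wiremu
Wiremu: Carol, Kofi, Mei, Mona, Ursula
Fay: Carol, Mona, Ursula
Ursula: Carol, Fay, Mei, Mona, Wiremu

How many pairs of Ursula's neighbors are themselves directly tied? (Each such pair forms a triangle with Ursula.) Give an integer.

Ursula's neighbors: Carol, Fay, Mei, Mona, and Wiremu.
Neighbor pairs that are themselves tied: Ursula–Carol–Fay; Ursula–Carol–Mona; Ursula–Carol–Wiremu; Ursula–Fay–Mona; Ursula–Mei–Mona; Ursula–Mei–Wiremu; Ursula–Mona–Wiremu. Each forms one triangle with Ursula, for 7 in total.

7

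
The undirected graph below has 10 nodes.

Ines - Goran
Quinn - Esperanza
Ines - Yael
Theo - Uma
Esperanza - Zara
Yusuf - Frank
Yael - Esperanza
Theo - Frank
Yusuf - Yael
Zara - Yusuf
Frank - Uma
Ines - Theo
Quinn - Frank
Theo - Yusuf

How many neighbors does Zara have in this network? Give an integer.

Zara is directly tied to Esperanza and Yusuf. That is 2 neighbors, so the degree of Zara is 2.

2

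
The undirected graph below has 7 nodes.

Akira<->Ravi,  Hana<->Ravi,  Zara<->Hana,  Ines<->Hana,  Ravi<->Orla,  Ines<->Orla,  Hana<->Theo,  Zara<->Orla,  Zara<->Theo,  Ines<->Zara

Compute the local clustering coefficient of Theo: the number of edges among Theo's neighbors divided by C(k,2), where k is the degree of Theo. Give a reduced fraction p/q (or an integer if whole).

1

Theo's neighbors: Hana and Zara (k = 2).
Possible neighbor pairs: C(2,2) = 1. Edges among them: Hana–Zara → e = 1.
Clustering(Theo) = 1/1.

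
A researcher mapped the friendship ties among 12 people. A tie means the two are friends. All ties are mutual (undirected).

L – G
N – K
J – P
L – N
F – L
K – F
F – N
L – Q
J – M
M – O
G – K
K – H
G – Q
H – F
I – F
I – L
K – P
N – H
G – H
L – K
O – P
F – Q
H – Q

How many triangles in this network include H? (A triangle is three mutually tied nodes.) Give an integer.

H's neighbors: F, G, K, N, and Q.
Neighbor pairs that are themselves tied: H–F–K; H–F–N; H–F–Q; H–G–K; H–G–Q; H–K–N. Each forms one triangle with H, for 6 in total.

6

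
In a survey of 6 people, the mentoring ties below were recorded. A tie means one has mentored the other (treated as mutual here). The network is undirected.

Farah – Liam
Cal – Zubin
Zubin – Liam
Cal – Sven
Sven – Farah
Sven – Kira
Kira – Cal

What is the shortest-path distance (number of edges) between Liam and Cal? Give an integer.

2

One shortest route is Liam – Zubin – Cal, which uses 2 edges, and Liam and Cal are not directly tied, so nothing shorter exists. So d(Liam,Cal) = 2.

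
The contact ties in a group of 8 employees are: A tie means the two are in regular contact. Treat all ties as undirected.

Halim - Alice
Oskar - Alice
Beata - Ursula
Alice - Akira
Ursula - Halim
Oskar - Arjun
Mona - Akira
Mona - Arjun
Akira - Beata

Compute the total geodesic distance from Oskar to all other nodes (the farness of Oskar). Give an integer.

Distances from Oskar: Akira:2, Alice:1, Arjun:1, Beata:3, Halim:2, Mona:2, Ursula:3.
Sum = 2 + 1 + 1 + 3 + 2 + 2 + 3 = 14.

14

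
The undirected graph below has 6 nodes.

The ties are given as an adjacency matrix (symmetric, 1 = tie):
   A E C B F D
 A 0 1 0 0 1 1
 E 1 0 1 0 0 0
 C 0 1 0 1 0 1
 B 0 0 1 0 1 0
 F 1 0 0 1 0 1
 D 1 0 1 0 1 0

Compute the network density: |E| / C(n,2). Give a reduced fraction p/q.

8/15

There are 8 edges and 6 nodes, so the maximum possible is C(6,2) = 15.
Density = 8/15.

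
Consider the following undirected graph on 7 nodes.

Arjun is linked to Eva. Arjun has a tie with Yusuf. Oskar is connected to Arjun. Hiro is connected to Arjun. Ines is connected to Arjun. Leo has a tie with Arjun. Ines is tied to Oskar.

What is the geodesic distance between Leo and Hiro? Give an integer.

One shortest route is Leo – Arjun – Hiro, which uses 2 edges, and Leo and Hiro are not directly tied, so nothing shorter exists. So d(Leo,Hiro) = 2.

2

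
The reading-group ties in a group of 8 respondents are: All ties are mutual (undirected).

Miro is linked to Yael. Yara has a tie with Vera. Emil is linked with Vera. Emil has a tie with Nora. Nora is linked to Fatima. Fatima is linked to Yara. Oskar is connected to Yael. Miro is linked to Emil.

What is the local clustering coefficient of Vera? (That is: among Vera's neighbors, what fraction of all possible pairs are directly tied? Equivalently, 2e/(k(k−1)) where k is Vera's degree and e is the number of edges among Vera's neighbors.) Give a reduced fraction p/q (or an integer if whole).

Vera's neighbors: Emil and Yara (k = 2).
Possible neighbor pairs: C(2,2) = 1. Edges among them: none → e = 0.
Clustering(Vera) = 0/1.

0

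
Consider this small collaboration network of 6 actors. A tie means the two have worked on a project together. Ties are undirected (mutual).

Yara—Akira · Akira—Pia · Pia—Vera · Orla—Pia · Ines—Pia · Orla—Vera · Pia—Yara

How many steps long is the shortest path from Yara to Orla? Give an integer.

One shortest route is Yara – Pia – Orla, which uses 2 edges, and Yara and Orla are not directly tied, so nothing shorter exists. So d(Yara,Orla) = 2.

2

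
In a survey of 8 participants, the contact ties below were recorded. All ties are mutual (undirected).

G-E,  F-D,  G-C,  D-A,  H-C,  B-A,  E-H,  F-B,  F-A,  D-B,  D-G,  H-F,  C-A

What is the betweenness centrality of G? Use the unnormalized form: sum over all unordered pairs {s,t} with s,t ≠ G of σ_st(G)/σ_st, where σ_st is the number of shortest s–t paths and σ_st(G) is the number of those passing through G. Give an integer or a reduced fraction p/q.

Pairs whose geodesics pass through G — D–C: 1/2; D–E: 1; C–E: 1/2; B–E: 1/2; E–A: 2/4.
All other pairs contribute 0.
Summing the contributions gives betweenness(G) = 3.

3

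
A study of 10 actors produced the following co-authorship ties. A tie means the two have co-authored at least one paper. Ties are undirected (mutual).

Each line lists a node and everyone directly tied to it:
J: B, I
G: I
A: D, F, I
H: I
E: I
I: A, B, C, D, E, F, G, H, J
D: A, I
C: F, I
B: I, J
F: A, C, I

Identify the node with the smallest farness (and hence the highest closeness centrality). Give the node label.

I

Farness (sum of distances to all others) for each node — A:15, B:16, C:16, D:16, E:17, F:15, G:17, H:17, I:9, J:16.
The smallest farness is 9, for I, so I has the highest closeness.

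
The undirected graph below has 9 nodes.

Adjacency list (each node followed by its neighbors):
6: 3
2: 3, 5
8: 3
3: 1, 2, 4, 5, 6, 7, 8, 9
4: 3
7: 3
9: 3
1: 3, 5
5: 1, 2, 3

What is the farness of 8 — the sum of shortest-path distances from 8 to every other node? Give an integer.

Distances from 8: 1:2, 2:2, 3:1, 4:2, 5:2, 6:2, 7:2, 9:2.
Sum = 2 + 2 + 1 + 2 + 2 + 2 + 2 + 2 = 15.

15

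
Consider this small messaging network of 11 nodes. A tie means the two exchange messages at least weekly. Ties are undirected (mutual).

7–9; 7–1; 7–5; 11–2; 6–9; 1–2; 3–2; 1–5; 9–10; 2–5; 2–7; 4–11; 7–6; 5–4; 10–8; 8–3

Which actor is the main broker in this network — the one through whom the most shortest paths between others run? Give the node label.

Unnormalized betweenness of each node: 1:0, 2:33/2, 3:13/2, 4:1/2, 5:13/2, 6:0, 7:31/2, 8:5/2, 9:15/2, 10:3, 11:3/2.
2 has the largest value, 33/2, making it the main broker — the node through which the most shortest paths run.

2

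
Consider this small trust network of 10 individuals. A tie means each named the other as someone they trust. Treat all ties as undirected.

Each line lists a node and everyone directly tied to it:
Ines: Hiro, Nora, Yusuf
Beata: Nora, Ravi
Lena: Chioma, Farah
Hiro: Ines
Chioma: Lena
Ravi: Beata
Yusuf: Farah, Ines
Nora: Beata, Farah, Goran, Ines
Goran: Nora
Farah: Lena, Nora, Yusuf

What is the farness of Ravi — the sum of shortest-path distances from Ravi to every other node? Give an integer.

Distances from Ravi: Beata:1, Chioma:5, Farah:3, Goran:3, Hiro:4, Ines:3, Lena:4, Nora:2, Yusuf:4.
Sum = 1 + 5 + 3 + 3 + 4 + 3 + 4 + 2 + 4 = 29.

29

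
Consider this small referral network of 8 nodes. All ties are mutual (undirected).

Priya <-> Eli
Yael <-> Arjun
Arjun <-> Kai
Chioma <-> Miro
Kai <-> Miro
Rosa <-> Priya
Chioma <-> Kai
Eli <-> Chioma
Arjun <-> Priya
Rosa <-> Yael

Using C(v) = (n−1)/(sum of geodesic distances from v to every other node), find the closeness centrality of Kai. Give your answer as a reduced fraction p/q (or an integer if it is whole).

Distances from Kai: Arjun:1, Chioma:1, Eli:2, Miro:1, Priya:2, Rosa:3, Yael:2. Sum = 12.
n = 8, so closeness = 7/12.

7/12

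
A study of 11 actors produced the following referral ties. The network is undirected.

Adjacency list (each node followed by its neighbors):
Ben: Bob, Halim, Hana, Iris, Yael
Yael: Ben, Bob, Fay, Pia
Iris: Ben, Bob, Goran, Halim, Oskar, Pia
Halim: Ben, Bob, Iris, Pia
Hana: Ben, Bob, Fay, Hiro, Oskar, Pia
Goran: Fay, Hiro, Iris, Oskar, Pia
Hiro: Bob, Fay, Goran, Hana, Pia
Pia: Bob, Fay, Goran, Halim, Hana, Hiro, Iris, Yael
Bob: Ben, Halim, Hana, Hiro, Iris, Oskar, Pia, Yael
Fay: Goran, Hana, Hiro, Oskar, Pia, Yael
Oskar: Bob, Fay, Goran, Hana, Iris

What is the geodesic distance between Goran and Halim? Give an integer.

2

One shortest route is Goran – Iris – Halim, which uses 2 edges, and Goran and Halim are not directly tied, so nothing shorter exists. So d(Goran,Halim) = 2.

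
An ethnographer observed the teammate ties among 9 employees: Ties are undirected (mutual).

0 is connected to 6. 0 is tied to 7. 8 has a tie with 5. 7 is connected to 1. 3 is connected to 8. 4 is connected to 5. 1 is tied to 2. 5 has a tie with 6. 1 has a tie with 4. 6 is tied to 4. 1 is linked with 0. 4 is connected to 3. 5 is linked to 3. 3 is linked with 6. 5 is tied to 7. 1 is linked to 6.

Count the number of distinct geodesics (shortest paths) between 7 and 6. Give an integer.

3

The shortest distance is 2. The length-2 paths are: 7–0–6; 7–1–6; 7–5–6.
That gives 3 distinct shortest paths.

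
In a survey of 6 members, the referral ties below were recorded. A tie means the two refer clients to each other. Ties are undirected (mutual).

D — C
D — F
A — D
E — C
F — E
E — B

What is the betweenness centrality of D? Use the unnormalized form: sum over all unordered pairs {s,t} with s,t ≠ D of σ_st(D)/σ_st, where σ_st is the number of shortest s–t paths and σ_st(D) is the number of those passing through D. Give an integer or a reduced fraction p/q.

9/2

Pairs whose geodesics pass through D — E–A: 2/2; B–A: 2/2; F–C: 1/2; F–A: 1; C–A: 1.
All other pairs contribute 0.
Summing the contributions gives betweenness(D) = 9/2.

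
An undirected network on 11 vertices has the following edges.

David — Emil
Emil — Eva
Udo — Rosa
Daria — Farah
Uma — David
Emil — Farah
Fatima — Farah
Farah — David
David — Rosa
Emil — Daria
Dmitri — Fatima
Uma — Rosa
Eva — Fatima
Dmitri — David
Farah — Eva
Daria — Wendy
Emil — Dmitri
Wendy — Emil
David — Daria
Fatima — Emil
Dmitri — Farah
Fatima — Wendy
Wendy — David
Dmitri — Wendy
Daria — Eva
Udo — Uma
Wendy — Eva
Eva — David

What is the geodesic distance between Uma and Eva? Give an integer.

One shortest route is Uma – David – Eva, which uses 2 edges, and Uma and Eva are not directly tied, so nothing shorter exists. So d(Uma,Eva) = 2.

2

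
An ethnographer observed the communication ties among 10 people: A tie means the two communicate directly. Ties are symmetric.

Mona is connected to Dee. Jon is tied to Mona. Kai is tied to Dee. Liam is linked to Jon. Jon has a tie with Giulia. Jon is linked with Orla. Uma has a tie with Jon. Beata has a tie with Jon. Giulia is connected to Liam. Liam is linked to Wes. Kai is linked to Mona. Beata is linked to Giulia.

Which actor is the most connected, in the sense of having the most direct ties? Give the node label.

Jon

Degrees — Beata:2, Dee:2, Giulia:3, Jon:6, Kai:2, Liam:3, Mona:3, Orla:1, Uma:1, Wes:1.
The maximum is 6, attained only by Jon.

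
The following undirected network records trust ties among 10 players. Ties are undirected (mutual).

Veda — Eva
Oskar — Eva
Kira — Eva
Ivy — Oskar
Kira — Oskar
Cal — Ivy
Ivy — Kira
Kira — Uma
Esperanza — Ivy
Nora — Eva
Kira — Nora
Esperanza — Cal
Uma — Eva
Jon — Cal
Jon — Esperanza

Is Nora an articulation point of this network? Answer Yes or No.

No

Even without Nora, every remaining node can still reach every other (the residual graph is connected), so Nora is not a cut vertex.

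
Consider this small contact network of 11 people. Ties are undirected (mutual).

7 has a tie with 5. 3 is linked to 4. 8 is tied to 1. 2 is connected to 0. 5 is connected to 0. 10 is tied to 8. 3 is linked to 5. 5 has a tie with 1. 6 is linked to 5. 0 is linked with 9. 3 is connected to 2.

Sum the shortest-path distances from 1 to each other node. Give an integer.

21

Distances from 1: 0:2, 2:3, 3:2, 4:3, 5:1, 6:2, 7:2, 8:1, 9:3, 10:2.
Sum = 2 + 3 + 2 + 3 + 1 + 2 + 2 + 1 + 3 + 2 = 21.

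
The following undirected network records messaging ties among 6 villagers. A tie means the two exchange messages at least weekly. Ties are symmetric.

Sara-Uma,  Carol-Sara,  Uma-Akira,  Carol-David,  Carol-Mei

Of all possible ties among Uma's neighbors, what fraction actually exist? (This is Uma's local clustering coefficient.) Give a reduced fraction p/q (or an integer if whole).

Uma's neighbors: Akira and Sara (k = 2).
Possible neighbor pairs: C(2,2) = 1. Edges among them: none → e = 0.
Clustering(Uma) = 0/1.

0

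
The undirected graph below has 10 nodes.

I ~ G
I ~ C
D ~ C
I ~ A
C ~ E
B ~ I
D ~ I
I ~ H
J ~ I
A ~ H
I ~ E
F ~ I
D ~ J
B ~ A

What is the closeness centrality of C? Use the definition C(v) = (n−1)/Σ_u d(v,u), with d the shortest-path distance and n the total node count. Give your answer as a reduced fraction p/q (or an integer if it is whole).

Distances from C: A:2, B:2, D:1, E:1, F:2, G:2, H:2, I:1, J:2. Sum = 15.
n = 10, so closeness = 9/15 = 3/5.

3/5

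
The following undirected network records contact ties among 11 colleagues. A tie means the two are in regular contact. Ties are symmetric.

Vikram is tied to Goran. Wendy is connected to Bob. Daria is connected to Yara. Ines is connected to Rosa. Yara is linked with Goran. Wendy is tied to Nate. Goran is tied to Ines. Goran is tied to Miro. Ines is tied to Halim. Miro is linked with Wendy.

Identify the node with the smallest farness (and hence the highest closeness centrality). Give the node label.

Farness (sum of distances to all others) for each node — Bob:35, Daria:34, Goran:18, Halim:32, Ines:23, Miro:21, Nate:35, Rosa:32, Vikram:27, Wendy:26, Yara:25.
The smallest farness is 18, for Goran, so Goran has the highest closeness.

Goran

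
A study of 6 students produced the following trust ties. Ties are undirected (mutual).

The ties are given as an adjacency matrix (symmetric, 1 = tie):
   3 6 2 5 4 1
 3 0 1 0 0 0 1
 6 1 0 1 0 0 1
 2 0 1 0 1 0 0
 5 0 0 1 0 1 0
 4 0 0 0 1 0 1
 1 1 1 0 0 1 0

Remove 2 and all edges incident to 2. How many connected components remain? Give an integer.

2's neighbors (5 and 6) remain reachable from one another through other ties, so the rest of the network stays in one piece.

1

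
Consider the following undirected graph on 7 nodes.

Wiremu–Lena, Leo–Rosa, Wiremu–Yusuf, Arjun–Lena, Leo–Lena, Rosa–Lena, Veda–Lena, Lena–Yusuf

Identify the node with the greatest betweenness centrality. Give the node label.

Unnormalized betweenness of each node: Arjun:0, Lena:13, Leo:0, Rosa:0, Veda:0, Wiremu:0, Yusuf:0.
Lena has the largest value, 13, making it the main broker — the node through which the most shortest paths run.

Lena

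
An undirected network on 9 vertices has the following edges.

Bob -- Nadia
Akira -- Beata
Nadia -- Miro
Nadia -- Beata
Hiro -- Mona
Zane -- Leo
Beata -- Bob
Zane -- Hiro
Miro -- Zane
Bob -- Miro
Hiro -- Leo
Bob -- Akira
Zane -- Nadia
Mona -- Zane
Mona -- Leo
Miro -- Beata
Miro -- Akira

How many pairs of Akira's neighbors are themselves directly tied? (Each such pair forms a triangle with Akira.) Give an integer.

Akira's neighbors: Beata, Bob, and Miro.
Neighbor pairs that are themselves tied: Akira–Beata–Bob; Akira–Beata–Miro; Akira–Bob–Miro. Each forms one triangle with Akira, for 3 in total.

3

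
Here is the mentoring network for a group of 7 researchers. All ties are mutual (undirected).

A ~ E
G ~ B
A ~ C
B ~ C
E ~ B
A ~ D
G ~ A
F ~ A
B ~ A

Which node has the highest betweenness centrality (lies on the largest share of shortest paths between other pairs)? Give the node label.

A

Unnormalized betweenness of each node: A:21/2, B:3/2, C:0, D:0, E:0, F:0, G:0.
A has the largest value, 21/2, making it the main broker — the node through which the most shortest paths run.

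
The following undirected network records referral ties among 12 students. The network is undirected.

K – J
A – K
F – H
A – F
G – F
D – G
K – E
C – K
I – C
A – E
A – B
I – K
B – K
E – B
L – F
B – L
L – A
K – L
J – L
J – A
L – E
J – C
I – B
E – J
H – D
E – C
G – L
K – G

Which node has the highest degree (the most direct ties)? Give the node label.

Degrees — A:6, B:5, C:4, D:2, E:6, F:4, G:4, H:2, I:3, J:5, K:8, L:7.
The maximum is 8, attained only by K.

K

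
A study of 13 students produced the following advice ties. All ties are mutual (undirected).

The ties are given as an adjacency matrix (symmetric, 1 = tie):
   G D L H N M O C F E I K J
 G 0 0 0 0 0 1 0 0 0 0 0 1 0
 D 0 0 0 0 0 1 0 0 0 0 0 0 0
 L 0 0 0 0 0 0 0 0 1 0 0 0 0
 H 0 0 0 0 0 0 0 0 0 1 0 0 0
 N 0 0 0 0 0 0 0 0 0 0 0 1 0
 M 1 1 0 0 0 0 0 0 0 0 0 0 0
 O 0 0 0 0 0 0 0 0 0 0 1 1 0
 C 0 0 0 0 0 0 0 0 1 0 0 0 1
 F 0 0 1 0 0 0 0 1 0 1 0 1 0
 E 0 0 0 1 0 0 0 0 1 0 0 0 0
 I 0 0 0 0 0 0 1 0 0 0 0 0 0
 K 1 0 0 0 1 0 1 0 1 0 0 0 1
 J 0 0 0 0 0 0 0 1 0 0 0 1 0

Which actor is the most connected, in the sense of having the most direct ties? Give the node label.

Degrees — C:2, D:1, E:2, F:4, G:2, H:1, I:1, J:2, K:5, L:1, M:2, N:1, O:2.
The maximum is 5, attained only by K.

K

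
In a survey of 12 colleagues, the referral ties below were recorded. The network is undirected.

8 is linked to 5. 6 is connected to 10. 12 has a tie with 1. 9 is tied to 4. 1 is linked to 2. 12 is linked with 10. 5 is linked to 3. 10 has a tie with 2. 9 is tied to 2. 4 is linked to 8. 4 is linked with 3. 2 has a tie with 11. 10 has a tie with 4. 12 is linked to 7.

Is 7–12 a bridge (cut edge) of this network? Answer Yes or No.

Yes

Without the 7–12 edge there is no alternate route between 7 and 12, so the network disconnects. It is a bridge.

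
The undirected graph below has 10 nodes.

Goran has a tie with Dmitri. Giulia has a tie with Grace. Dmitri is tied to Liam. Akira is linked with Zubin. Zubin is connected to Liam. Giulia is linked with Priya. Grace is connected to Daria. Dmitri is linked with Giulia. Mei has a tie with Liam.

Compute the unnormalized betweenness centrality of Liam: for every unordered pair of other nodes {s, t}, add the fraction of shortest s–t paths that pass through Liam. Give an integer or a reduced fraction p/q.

Pairs whose geodesics pass through Liam — Giulia–Zubin: 1; Giulia–Akira: 1; Giulia–Mei: 1; Zubin–Grace: 1; Zubin–Dmitri: 1; Zubin–Daria: 1; Zubin–Mei: 1; Zubin–Priya: 1; Zubin–Goran: 1; Grace–Akira: 1; Grace–Mei: 1; Dmitri–Akira: 1; Dmitri–Mei: 1; Akira–Daria: 1 … (+6 more pairs).
All other pairs contribute 0.
Summing the contributions gives betweenness(Liam) = 20.

20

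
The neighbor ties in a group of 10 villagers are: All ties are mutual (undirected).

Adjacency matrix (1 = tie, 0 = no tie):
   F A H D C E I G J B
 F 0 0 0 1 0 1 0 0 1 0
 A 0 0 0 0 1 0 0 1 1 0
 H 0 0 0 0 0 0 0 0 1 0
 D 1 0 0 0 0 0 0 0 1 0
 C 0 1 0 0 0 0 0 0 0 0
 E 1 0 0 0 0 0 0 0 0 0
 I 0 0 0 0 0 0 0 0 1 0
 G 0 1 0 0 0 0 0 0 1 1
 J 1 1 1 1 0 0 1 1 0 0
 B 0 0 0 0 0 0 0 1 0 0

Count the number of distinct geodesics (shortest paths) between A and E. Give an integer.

1

The shortest distance is 3, and the only length-3 path is A–J–F–E. So there is exactly 1 shortest path.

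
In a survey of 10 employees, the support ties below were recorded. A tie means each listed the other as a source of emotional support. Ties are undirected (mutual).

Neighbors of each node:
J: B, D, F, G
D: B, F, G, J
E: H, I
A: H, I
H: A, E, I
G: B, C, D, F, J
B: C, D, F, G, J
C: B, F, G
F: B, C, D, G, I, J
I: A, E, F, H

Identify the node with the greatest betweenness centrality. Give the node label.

F

Unnormalized betweenness of each node: A:0, B:2/3, C:0, D:0, E:0, F:62/3, G:2/3, H:1/2, I:37/2, J:0.
F has the largest value, 62/3, making it the main broker — the node through which the most shortest paths run.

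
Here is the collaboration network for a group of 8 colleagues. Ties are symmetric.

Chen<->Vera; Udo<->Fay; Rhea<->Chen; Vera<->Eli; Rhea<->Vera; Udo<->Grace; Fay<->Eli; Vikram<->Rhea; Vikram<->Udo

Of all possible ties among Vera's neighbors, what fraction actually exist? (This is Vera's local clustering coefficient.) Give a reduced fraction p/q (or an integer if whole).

1/3

Vera's neighbors: Chen, Eli, and Rhea (k = 3).
Possible neighbor pairs: C(3,2) = 3. Edges among them: Chen–Rhea → e = 1.
Clustering(Vera) = 1/3.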